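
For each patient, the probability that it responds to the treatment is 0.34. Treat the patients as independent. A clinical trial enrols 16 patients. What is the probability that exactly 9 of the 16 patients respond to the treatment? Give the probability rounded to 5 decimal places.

0.03789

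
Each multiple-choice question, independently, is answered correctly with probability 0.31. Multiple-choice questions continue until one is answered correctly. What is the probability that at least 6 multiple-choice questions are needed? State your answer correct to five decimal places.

Y = number of multiple-choice questions to the first success; geometric, p = 0.31.
P(Y > 5) = P(first 5 all fail) = (1−p)^5 = 0.1564031

0.15640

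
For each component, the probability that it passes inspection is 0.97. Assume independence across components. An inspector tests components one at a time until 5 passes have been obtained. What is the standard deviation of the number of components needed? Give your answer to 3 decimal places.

0.399

Y = total components until the fifth success; negative binomial with r=5, p=0.97.
SD(Y) = √[r(1−p)/p²] = √(0.15942) = 0.39928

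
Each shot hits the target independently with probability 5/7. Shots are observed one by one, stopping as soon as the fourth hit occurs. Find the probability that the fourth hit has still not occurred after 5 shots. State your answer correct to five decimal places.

0.44220

Needing more than 5 shots ⇔ fewer than 4 successes in the first 5. With X ~ Binomial(5, 0.714286), P(Y > 5) = P(X ≤ 3).
  k=0: C(5,0)·0.714286^0·0.285714^5 = 0.0019040
  k=1: C(5,1)·0.714286^1·0.285714^4 = 0.0237996
  k=2: C(5,2)·0.714286^2·0.285714^3 = 0.1189980
  k=3: C(5,3)·0.714286^3·0.285714^2 = 0.2974951
P(X ≤ 3) = 0.4421967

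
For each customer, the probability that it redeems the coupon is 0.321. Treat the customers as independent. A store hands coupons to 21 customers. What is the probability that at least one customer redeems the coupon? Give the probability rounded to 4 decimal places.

P(at least one) = 1 − P(none) = 1 − (1 − 0.321)^21
= 1 − 0.000295 = 0.999705

0.9997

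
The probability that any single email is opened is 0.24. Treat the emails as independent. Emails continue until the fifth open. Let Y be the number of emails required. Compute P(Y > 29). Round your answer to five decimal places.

0.14052

Needing more than 29 emails ⇔ fewer than 5 successes in the first 29. With X ~ Binomial(29, 0.24), P(Y > 29) = P(X ≤ 4).
  k=0: C(29,0)·0.24^0·0.76^29 = 0.0003496
  k=1: C(29,1)·0.24^1·0.76^28 = 0.0032018
  k=2: C(29,2)·0.24^2·0.76^27 = 0.0141552
  k=3: C(29,3)·0.24^3·0.76^26 = 0.0402305
  k=4: C(29,4)·0.24^4·0.76^25 = 0.0825784
P(X ≤ 4) = 0.1405155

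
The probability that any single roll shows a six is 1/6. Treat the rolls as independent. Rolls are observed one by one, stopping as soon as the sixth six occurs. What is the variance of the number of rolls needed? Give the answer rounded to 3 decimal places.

180.000

Y = total rolls until the sixth success; negative binomial with r=6, p=0.166667.
Var(Y) = r(1−p)/p² = 6·0.833333 / 0.166667² = 180.00000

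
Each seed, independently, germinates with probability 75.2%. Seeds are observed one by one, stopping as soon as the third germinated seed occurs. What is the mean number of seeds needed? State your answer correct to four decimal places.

Y = total seeds until the third success; negative binomial with r=3, p=0.752.
E[Y] = r / p = 3 / 0.752 = 3.989362

3.9894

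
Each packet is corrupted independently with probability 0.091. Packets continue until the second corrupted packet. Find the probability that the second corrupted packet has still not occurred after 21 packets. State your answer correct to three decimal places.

Needing more than 21 packets ⇔ fewer than 2 successes in the first 21. With X ~ Binomial(21, 0.091), P(Y > 21) = P(X ≤ 1).
  k=0: C(21,0)·0.091^0·0.909^21 = 0.13485
  k=1: C(21,1)·0.091^1·0.909^20 = 0.28349
P(X ≤ 1) = 0.41834

0.418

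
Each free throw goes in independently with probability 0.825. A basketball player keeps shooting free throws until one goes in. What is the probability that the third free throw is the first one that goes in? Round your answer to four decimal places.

0.0253

Geometric (trials to first success), p = 0.825.
P(Y = 3) = (1−p)^2 · p = 0.030625 · 0.825 = 0.025266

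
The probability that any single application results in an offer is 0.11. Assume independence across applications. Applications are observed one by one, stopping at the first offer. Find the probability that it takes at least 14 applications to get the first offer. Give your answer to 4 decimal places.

Y = number of applications to the first success; geometric, p = 0.11.
P(Y > 13) = P(first 13 all fail) = (1−p)^13 = 0.219821

0.2198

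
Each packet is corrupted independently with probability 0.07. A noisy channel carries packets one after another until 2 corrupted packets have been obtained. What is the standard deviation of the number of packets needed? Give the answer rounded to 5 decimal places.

19.48312

Y = total packets until the second success; negative binomial with r=2, p=0.07.
SD(Y) = √[r(1−p)/p²] = √(379.5918367) = 19.4831167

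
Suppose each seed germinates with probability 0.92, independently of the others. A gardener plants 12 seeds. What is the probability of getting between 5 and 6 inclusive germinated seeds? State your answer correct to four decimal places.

X ~ Binomial(12, 0.92); P(5 ≤ X ≤ 6) = Σ C(12,k) p^k (1−p)^(12−k) over k:
  k=5: C(12,5)·0.92^5·0.08^7 = 0.000011
  k=6: C(12,6)·0.92^6·0.08^6 = 0.000147
Total = 0.000158

0.0002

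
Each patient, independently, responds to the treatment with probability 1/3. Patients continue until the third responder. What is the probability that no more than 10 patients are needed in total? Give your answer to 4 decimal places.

Finishing within 10 patients ⇔ at least 3 successes in the first 10. With X ~ Binomial(10, 0.333333), P(Y ≤ 10) = 1 − P(X ≤ 2).
  k=0: C(10,0)·0.333333^0·0.666667^10 = 0.017342
  k=1: C(10,1)·0.333333^1·0.666667^9 = 0.086708
  k=2: C(10,2)·0.333333^2·0.666667^8 = 0.195092
1 − 0.299141 = 0.700859

0.7009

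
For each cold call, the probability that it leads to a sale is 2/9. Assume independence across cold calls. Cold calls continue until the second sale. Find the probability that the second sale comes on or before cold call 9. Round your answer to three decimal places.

Finishing within 9 cold calls ⇔ at least 2 successes in the first 9. With X ~ Binomial(9, 0.222222), P(Y ≤ 9) = 1 − P(X ≤ 1).
  k=0: C(9,0)·0.222222^0·0.777778^9 = 0.10416
  k=1: C(9,1)·0.222222^1·0.777778^8 = 0.26784
1 − 0.37200 = 0.62800

0.628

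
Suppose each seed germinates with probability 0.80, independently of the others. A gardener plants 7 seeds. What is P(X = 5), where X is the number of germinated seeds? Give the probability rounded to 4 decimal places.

X ~ Binomial(n=7, p=0.80).
P(X=5) = C(7,5) · p^5 · (1−p)^2
= 21 · 0.32768 · 0.04 = 0.275251

0.2753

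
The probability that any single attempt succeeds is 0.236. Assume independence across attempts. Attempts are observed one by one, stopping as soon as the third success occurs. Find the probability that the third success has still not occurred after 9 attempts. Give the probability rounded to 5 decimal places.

0.63987

Needing more than 9 attempts ⇔ fewer than 3 successes in the first 9. With X ~ Binomial(9, 0.236), P(Y > 9) = P(X ≤ 2).
  k=0: C(9,0)·0.236^0·0.764^9 = 0.0886830
  k=1: C(9,1)·0.236^1·0.764^8 = 0.2465479
  k=2: C(9,2)·0.236^2·0.764^7 = 0.3046352
P(X ≤ 2) = 0.6398661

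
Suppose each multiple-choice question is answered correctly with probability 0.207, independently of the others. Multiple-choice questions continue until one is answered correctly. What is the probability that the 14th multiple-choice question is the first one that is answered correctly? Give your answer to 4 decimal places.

0.0102

Geometric (trials to first success), p = 0.207.
P(Y = 14) = (1−p)^13 · p = 0.04904 · 0.207 = 0.010151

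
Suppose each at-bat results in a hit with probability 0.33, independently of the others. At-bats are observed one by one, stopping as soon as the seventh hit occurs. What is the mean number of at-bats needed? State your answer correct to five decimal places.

Y = total at-bats until the seventh success; negative binomial with r=7, p=0.33.
E[Y] = r / p = 7 / 0.33 = 21.2121212

21.21212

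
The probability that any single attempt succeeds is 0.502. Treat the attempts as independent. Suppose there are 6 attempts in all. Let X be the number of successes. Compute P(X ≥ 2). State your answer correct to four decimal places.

0.8925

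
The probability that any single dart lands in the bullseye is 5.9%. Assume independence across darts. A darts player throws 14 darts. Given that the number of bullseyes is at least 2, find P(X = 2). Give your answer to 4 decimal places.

X ~ Binomial(14, 0.059). Want P(X=2 | X≥2) = P(X=2) / P(X≥2).
P(X=2) = C(14,2)·0.059^2·0.941^12 = 0.152694
P(X≥2) = 1 − 0.426830 − 0.374667 = 0.198503
Ratio = 0.152694 / 0.198503 = 0.769224

0.7692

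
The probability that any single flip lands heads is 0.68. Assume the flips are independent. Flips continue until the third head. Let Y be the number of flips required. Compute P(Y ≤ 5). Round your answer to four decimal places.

0.8095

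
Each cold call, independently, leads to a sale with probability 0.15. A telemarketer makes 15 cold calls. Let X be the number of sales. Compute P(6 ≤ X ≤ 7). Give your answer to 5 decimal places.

0.01620

X ~ Binomial(15, 0.15); P(6 ≤ X ≤ 7) = Σ C(15,k) p^k (1−p)^(15−k) over k:
  k=6: C(15,6)·0.15^6·0.85^9 = 0.0132045
  k=7: C(15,7)·0.15^7·0.85^8 = 0.0029960
Total = 0.0162005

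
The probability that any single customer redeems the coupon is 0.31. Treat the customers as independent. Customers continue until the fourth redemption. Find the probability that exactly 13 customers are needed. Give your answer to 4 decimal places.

Y = trial on which the fourth success occurs; negative binomial, r=4, p=0.31.
P(Y=13) = C(12,3) · p^4 · (1−p)^9
= 220 · 0.0092352 · 0.035452 = 0.072030

0.0720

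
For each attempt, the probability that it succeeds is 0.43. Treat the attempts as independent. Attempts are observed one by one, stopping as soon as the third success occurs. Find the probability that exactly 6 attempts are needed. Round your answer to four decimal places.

Y = trial on which the third success occurs; negative binomial, r=3, p=0.43.
P(Y=6) = C(5,2) · p^3 · (1−p)^3
= 10 · 0.079507 · 0.18519 = 0.147241

0.1472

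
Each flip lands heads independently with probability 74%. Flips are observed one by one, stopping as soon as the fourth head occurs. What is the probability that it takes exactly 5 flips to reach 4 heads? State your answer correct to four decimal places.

0.3119

Y = trial on which the fourth success occurs; negative binomial, r=4, p=0.74.
P(Y=5) = C(4,3) · p^4 · (1−p)^1
= 4 · 0.29987 · 0.26 = 0.311860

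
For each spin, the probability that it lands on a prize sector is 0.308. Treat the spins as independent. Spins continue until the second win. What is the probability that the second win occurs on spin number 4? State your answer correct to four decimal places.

Y = trial on which the second success occurs; negative binomial, r=2, p=0.308.
P(Y=4) = C(3,1) · p^2 · (1−p)^2
= 3 · 0.094864 · 0.47886 = 0.136281

0.1363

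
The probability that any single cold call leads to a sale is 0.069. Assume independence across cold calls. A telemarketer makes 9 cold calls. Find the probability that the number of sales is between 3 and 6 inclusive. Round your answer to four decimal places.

0.0201

X ~ Binomial(9, 0.069); P(3 ≤ X ≤ 6) = Σ C(9,k) p^k (1−p)^(9−k) over k:
  k=3: C(9,3)·0.069^3·0.931^6 = 0.017969
  k=4: C(9,4)·0.069^4·0.931^5 = 0.001998
  k=5: C(9,5)·0.069^5·0.931^4 = 0.000148
  k=6: C(9,6)·0.069^6·0.931^3 = 0.000007
Total = 0.020122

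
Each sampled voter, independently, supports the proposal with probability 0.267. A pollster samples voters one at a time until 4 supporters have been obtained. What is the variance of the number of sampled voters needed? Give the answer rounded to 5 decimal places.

41.12836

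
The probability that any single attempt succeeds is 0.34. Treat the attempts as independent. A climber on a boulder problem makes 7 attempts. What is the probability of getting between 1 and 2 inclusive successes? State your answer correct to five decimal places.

X ~ Binomial(7, 0.34); P(1 ≤ X ≤ 2) = Σ C(7,k) p^k (1−p)^(7−k) over k:
  k=1: C(7,1)·0.34^1·0.66^6 = 0.1967164
  k=2: C(7,2)·0.34^2·0.66^5 = 0.3040163
Total = 0.5007327

0.50073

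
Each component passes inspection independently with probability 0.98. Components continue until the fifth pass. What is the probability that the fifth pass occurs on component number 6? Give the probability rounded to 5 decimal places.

Y = trial on which the fifth success occurs; negative binomial, r=5, p=0.98.
P(Y=6) = C(5,4) · p^5 · (1−p)^1
= 5 · 0.90392 · 0.02 = 0.0903921

0.09039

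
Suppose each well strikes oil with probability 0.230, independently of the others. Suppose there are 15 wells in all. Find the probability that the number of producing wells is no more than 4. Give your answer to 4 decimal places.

X ~ Binomial(15, 0.23); P(X ≤ 4) = Σ C(15,k) p^k (1−p)^(15−k) over k:
  k=0: C(15,0)·0.23^0·0.77^15 = 0.019832
  k=1: C(15,1)·0.23^1·0.77^14 = 0.088857
  k=2: C(15,2)·0.23^2·0.77^13 = 0.185791
  k=3: C(15,3)·0.23^3·0.77^12 = 0.240483
  k=4: C(15,4)·0.23^4·0.77^11 = 0.215497
Total = 0.750459

0.7505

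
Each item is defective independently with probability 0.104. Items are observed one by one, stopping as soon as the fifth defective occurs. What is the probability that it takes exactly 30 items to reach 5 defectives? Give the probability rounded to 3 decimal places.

Y = trial on which the fifth success occurs; negative binomial, r=5, p=0.104.
P(Y=30) = C(29,4) · p^5 · (1−p)^25
= 23751 · 1.2167e-05 · 0.064224 = 0.01856

0.019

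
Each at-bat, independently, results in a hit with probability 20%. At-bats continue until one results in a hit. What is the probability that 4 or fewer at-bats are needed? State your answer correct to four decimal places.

Y = number of at-bats to the first success; geometric, p = 0.20.
P(Y ≤ 4) = 1 − (1−p)^4 = 1 − 0.409600 = 0.590400

0.5904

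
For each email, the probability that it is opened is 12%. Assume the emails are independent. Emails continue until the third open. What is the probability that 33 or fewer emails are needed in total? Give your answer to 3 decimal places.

0.775

Finishing within 33 emails ⇔ at least 3 successes in the first 33. With X ~ Binomial(33, 0.12), P(Y ≤ 33) = 1 − P(X ≤ 2).
  k=0: C(33,0)·0.12^0·0.88^33 = 0.01472
  k=1: C(33,1)·0.12^1·0.88^32 = 0.06624
  k=2: C(33,2)·0.12^2·0.88^31 = 0.14453
1 − 0.22549 = 0.77451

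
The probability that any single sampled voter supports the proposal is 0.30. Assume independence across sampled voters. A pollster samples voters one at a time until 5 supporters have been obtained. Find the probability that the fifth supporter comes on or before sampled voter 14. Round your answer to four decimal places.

0.4158

Finishing within 14 sampled voters ⇔ at least 5 successes in the first 14. With X ~ Binomial(14, 0.30), P(Y ≤ 14) = 1 − P(X ≤ 4).
  k=0: C(14,0)·0.30^0·0.70^14 = 0.006782
  k=1: C(14,1)·0.30^1·0.70^13 = 0.040693
  k=2: C(14,2)·0.30^2·0.70^12 = 0.113360
  k=3: C(14,3)·0.30^3·0.70^11 = 0.194332
  k=4: C(14,4)·0.30^4·0.70^10 = 0.229034
1 − 0.584201 = 0.415799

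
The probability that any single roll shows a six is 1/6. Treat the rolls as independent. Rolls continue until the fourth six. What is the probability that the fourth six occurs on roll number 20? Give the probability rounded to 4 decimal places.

0.0404

Y = trial on which the fourth success occurs; negative binomial, r=4, p=0.166667.
P(Y=20) = C(19,3) · p^4 · (1−p)^16
= 969 · 0.0007716 · 0.054088 = 0.040441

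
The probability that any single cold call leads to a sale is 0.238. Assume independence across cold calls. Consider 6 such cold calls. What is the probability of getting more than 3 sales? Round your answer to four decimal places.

0.0316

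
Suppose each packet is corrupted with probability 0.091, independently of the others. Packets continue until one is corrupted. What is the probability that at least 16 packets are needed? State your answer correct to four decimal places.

Y = number of packets to the first success; geometric, p = 0.091.
P(Y > 15) = P(first 15 all fail) = (1−p)^15 = 0.239033

0.2390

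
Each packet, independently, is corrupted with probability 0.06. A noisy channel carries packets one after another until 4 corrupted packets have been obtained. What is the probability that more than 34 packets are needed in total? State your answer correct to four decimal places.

Needing more than 34 packets ⇔ fewer than 4 successes in the first 34. With X ~ Binomial(34, 0.06), P(Y > 34) = P(X ≤ 3).
  k=0: C(34,0)·0.06^0·0.94^34 = 0.121996
  k=1: C(34,1)·0.06^1·0.94^33 = 0.264758
  k=2: C(34,2)·0.06^2·0.94^32 = 0.278841
  k=3: C(34,3)·0.06^3·0.94^31 = 0.189849
P(X ≤ 3) = 0.855445

0.8554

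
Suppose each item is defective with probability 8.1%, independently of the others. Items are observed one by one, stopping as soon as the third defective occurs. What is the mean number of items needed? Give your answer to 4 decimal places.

Y = total items until the third success; negative binomial with r=3, p=0.081.
E[Y] = r / p = 3 / 0.081 = 37.037037

37.0370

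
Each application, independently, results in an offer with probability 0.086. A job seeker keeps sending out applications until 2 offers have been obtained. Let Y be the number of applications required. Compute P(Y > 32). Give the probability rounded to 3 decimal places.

Needing more than 32 applications ⇔ fewer than 2 successes in the first 32. With X ~ Binomial(32, 0.086), P(Y > 32) = P(X ≤ 1).
  k=0: C(32,0)·0.086^0·0.914^32 = 0.05627
  k=1: C(32,1)·0.086^1·0.914^31 = 0.16943
P(X ≤ 1) = 0.22570

0.226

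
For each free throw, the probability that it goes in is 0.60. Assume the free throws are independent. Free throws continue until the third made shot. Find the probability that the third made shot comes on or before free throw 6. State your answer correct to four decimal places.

Finishing within 6 free throws ⇔ at least 3 successes in the first 6. With X ~ Binomial(6, 0.60), P(Y ≤ 6) = 1 − P(X ≤ 2).
  k=0: C(6,0)·0.60^0·0.40^6 = 0.004096
  k=1: C(6,1)·0.60^1·0.40^5 = 0.036864
  k=2: C(6,2)·0.60^2·0.40^4 = 0.138240
1 − 0.179200 = 0.820800

0.8208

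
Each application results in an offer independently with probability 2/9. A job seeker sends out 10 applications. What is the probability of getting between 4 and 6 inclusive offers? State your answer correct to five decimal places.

X ~ Binomial(10, 0.222222); P(4 ≤ X ≤ 6) = Σ C(10,k) p^k (1−p)^(10−k) over k:
  k=4: C(10,4)·0.222222^4·0.777778^6 = 0.1133711
  k=5: C(10,5)·0.222222^5·0.777778^5 = 0.0388701
  k=6: C(10,6)·0.222222^6·0.777778^4 = 0.0092548
Total = 0.1614960

0.16150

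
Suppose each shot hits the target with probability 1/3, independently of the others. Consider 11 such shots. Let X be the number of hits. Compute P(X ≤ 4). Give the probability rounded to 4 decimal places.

0.7110

X ~ Binomial(11, 0.333333); P(X ≤ 4) = Σ C(11,k) p^k (1−p)^(11−k) over k:
  k=0: C(11,0)·0.333333^0·0.666667^11 = 0.011561
  k=1: C(11,1)·0.333333^1·0.666667^10 = 0.063586
  k=2: C(11,2)·0.333333^2·0.666667^9 = 0.158964
  k=3: C(11,3)·0.333333^3·0.666667^8 = 0.238446
  k=4: C(11,4)·0.333333^4·0.666667^7 = 0.238446
Total = 0.711003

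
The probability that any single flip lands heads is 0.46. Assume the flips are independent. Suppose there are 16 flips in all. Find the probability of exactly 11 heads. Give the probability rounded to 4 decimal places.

0.0391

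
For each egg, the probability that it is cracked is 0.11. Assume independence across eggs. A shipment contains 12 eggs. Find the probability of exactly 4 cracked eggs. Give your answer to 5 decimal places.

X ~ Binomial(n=12, p=0.11).
P(X=4) = C(12,4) · p^4 · (1−p)^8
= 495 · 0.00014641 · 0.39366 = 0.0285296

0.02853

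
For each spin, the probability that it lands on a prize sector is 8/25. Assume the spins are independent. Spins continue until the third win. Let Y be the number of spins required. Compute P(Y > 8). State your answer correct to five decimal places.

0.50130

Needing more than 8 spins ⇔ fewer than 3 successes in the first 8. With X ~ Binomial(8, 0.32), P(Y > 8) = P(X ≤ 2).
  k=0: C(8,0)·0.32^0·0.68^8 = 0.0457163
  k=1: C(8,1)·0.32^1·0.68^7 = 0.1721085
  k=2: C(8,2)·0.32^2·0.68^6 = 0.2834728
P(X ≤ 2) = 0.5012977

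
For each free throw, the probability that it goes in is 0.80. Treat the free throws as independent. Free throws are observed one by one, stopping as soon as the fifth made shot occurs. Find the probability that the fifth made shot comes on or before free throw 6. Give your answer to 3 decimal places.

0.655

Finishing within 6 free throws ⇔ at least 5 successes in the first 6. With X ~ Binomial(6, 0.80), P(Y ≤ 6) = 1 − P(X ≤ 4).
  k=0: C(6,0)·0.80^0·0.20^6 = 0.00006
  k=1: C(6,1)·0.80^1·0.20^5 = 0.00154
  k=2: C(6,2)·0.80^2·0.20^4 = 0.01536
  k=3: C(6,3)·0.80^3·0.20^3 = 0.08192
  k=4: C(6,4)·0.80^4·0.20^2 = 0.24576
1 − 0.34464 = 0.65536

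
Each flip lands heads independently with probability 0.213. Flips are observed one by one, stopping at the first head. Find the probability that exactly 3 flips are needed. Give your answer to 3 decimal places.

Geometric (trials to first success), p = 0.213.
P(Y = 3) = (1−p)^2 · p = 0.61937 · 0.213 = 0.13193

0.132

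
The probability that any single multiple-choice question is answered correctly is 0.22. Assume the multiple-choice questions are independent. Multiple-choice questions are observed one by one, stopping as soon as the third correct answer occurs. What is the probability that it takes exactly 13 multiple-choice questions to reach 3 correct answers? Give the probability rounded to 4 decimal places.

Y = trial on which the third success occurs; negative binomial, r=3, p=0.22.
P(Y=13) = C(12,2) · p^3 · (1−p)^10
= 66 · 0.010648 · 0.083358 = 0.058581

0.0586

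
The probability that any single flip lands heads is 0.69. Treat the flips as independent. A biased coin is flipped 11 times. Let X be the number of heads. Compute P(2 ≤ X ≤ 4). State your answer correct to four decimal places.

0.0259

X ~ Binomial(11, 0.69); P(2 ≤ X ≤ 4) = Σ C(11,k) p^k (1−p)^(11−k) over k:
  k=2: C(11,2)·0.69^2·0.31^9 = 0.000692
  k=3: C(11,3)·0.69^3·0.31^8 = 0.004623
  k=4: C(11,4)·0.69^4·0.31^7 = 0.020580
Total = 0.025895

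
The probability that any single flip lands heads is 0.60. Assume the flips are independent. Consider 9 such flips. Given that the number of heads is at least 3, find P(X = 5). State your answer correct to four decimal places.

0.2573

X ~ Binomial(9, 0.60). Want P(X=5 | X≥3) = P(X=5) / P(X≥3).
P(X=5) = C(9,5)·0.60^5·0.40^4 = 0.250823
P(X≥3) = 1 − 0.000262 − 0.003539 − 0.021234 = 0.974965
Ratio = 0.250823 / 0.974965 = 0.257263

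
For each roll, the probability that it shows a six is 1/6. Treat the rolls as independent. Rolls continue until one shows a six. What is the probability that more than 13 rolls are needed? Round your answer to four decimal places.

0.0935

Y = number of rolls to the first success; geometric, p = 0.166667.
P(Y > 13) = P(first 13 all fail) = (1−p)^13 = 0.093464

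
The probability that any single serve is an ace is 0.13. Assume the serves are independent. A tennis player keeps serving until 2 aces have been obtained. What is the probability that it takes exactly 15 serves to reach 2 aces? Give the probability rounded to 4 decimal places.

0.0387

Y = trial on which the second success occurs; negative binomial, r=2, p=0.13.
P(Y=15) = C(14,1) · p^2 · (1−p)^13
= 14 · 0.0169 · 0.16359 = 0.038705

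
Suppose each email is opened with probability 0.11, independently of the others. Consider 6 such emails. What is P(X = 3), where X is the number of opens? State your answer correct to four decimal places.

X ~ Binomial(n=6, p=0.11).
P(X=3) = C(6,3) · p^3 · (1−p)^3
= 20 · 0.001331 · 0.70497 = 0.018766

0.0188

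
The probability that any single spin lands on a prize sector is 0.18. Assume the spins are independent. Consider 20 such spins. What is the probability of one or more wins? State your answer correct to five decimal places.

P(at least one) = 1 − P(none) = 1 − (1 − 0.18)^20
= 1 − 0.0188920 = 0.9811080

0.98111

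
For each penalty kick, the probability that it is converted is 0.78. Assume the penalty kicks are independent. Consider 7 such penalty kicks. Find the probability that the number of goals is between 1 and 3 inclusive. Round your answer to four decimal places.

0.0461

X ~ Binomial(7, 0.78); P(1 ≤ X ≤ 3) = Σ C(7,k) p^k (1−p)^(7−k) over k:
  k=1: C(7,1)·0.78^1·0.22^6 = 0.000619
  k=2: C(7,2)·0.78^2·0.22^5 = 0.006584
  k=3: C(7,3)·0.78^3·0.22^4 = 0.038908
Total = 0.046112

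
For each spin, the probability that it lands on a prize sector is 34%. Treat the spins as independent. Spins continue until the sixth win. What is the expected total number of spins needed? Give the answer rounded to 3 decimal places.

17.647

Y = total spins until the sixth success; negative binomial with r=6, p=0.34.
E[Y] = r / p = 6 / 0.34 = 17.64706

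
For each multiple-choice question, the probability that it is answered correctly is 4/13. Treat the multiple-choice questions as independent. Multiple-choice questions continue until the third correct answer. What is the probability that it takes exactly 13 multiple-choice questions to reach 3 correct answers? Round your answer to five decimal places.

0.04863

Y = trial on which the third success occurs; negative binomial, r=3, p=0.307692.
P(Y=13) = C(12,2) · p^3 · (1−p)^10
= 66 · 0.029131 · 0.025292 = 0.0486279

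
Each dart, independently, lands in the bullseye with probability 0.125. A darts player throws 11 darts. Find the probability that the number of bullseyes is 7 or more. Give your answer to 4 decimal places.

0.0001

X ~ Binomial(11, 0.125); P(X ≥ 7) = Σ C(11,k) p^k (1−p)^(11−k) over k:
  k=7: C(11,7)·0.125^7·0.875^4 = 0.000092
  k=8: C(11,8)·0.125^8·0.875^3 = 0.000007
  k=9: C(11,9)·0.125^9·0.875^2 = 0.000000
  k=10: C(11,10)·0.125^10·0.875^1 = 0.000000
  k=11: C(11,11)·0.125^11·0.875^0 = 0.000000
Total = 0.000099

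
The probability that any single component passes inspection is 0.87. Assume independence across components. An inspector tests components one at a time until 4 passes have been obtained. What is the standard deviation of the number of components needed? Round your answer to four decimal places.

0.8289

Y = total components until the fourth success; negative binomial with r=4, p=0.87.
SD(Y) = √[r(1−p)/p²] = √(0.687013) = 0.828862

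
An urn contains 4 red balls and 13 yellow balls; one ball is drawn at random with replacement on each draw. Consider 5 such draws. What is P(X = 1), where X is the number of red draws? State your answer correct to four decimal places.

0.4023

X ~ Binomial(n=5, p=0.235294).
P(X=1) = C(5,1) · p^1 · (1−p)^4
= 5 · 0.23529 · 0.34196 = 0.402308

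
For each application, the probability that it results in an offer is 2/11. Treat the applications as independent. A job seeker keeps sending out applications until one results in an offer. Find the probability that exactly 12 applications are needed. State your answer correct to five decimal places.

0.02000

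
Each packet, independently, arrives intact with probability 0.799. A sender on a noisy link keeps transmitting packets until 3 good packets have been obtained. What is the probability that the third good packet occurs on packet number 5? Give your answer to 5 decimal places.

0.12365

Y = trial on which the third success occurs; negative binomial, r=3, p=0.799.
P(Y=5) = C(4,2) · p^3 · (1−p)^2
= 6 · 0.51008 · 0.040401 = 0.1236470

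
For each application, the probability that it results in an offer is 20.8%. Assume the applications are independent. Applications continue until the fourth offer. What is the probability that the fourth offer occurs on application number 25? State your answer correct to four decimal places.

0.0283

Y = trial on which the fourth success occurs; negative binomial, r=4, p=0.208.
P(Y=25) = C(24,3) · p^4 · (1−p)^21
= 2024 · 0.0018718 · 0.0074684 = 0.028294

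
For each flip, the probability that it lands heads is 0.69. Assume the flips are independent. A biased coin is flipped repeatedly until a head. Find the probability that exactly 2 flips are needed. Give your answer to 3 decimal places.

0.214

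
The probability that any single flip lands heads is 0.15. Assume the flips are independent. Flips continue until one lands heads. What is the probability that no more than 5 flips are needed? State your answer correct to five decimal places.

0.55629

Y = number of flips to the first success; geometric, p = 0.15.
P(Y ≤ 5) = 1 − (1−p)^5 = 1 − 0.4437053 = 0.5562947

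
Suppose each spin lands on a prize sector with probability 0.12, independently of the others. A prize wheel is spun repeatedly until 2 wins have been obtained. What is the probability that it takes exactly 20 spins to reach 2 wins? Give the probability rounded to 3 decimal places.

0.027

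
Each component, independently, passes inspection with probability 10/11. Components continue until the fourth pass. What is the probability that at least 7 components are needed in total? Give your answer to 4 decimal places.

Needing more than 6 components ⇔ fewer than 4 successes in the first 6. With X ~ Binomial(6, 0.909091), P(Y > 6) = P(X ≤ 3).
  k=0: C(6,0)·0.909091^0·0.090909^6 = 0.000001
  k=1: C(6,1)·0.909091^1·0.090909^5 = 0.000034
  k=2: C(6,2)·0.909091^2·0.090909^4 = 0.000847
  k=3: C(6,3)·0.909091^3·0.090909^3 = 0.011289
P(X ≤ 3) = 0.012171

0.0122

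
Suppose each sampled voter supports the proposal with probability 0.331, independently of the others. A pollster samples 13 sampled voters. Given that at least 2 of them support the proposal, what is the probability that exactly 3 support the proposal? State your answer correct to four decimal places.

0.1940

X ~ Binomial(13, 0.331). Want P(X=3 | X≥2) = P(X=3) / P(X≥2).
P(X=3) = C(13,3)·0.331^3·0.669^10 = 0.186256
P(X≥2) = 1 − 0.005377 − 0.034585 = 0.960038
Ratio = 0.186256 / 0.960038 = 0.194009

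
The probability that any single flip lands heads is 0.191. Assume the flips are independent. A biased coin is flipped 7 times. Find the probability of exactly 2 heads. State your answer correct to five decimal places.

0.26548

X ~ Binomial(n=7, p=0.191).
P(X=2) = C(7,2) · p^2 · (1−p)^5
= 21 · 0.036481 · 0.34653 = 0.2654781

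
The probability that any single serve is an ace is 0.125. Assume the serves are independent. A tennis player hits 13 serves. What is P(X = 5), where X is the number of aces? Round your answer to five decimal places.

0.01350

X ~ Binomial(n=13, p=0.125).
P(X=5) = C(13,5) · p^5 · (1−p)^8
= 1287 · 3.0518e-05 · 0.34361 = 0.0134956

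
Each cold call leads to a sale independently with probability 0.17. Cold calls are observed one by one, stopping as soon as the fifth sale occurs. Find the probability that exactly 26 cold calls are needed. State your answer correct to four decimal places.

0.0359

Y = trial on which the fifth success occurs; negative binomial, r=5, p=0.17.
P(Y=26) = C(25,4) · p^5 · (1−p)^21
= 12650 · 0.00014199 · 0.019982 = 0.035890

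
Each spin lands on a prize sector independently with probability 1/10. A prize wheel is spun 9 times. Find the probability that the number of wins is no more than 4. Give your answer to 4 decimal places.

X ~ Binomial(9, 0.10); P(X ≤ 4) = Σ C(9,k) p^k (1−p)^(9−k) over k:
  k=0: C(9,0)·0.10^0·0.90^9 = 0.387420
  k=1: C(9,1)·0.10^1·0.90^8 = 0.387420
  k=2: C(9,2)·0.10^2·0.90^7 = 0.172187
  k=3: C(9,3)·0.10^3·0.90^6 = 0.044641
  k=4: C(9,4)·0.10^4·0.90^5 = 0.007440
Total = 0.999109

0.9991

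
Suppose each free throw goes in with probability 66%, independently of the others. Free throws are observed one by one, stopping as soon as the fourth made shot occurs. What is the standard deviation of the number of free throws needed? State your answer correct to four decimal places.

Y = total free throws until the fourth success; negative binomial with r=4, p=0.66.
SD(Y) = √[r(1−p)/p²] = √(3.122130) = 1.766955

1.7670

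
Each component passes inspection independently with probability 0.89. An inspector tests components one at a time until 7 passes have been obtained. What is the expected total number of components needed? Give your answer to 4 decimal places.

7.8652

Y = total components until the seventh success; negative binomial with r=7, p=0.89.
E[Y] = r / p = 7 / 0.89 = 7.865169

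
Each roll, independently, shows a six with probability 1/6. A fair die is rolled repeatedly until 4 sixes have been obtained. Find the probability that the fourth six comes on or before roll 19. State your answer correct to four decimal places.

0.3930

Finishing within 19 rolls ⇔ at least 4 successes in the first 19. With X ~ Binomial(19, 0.166667), P(Y ≤ 19) = 1 − P(X ≤ 3).
  k=0: C(19,0)·0.166667^0·0.833333^19 = 0.031301
  k=1: C(19,1)·0.166667^1·0.833333^18 = 0.118943
  k=2: C(19,2)·0.166667^2·0.833333^17 = 0.214098
  k=3: C(19,3)·0.166667^3·0.833333^16 = 0.242644
1 − 0.606986 = 0.393014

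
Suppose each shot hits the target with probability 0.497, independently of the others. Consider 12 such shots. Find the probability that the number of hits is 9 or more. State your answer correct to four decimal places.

0.0701

X ~ Binomial(12, 0.497); P(X ≥ 9) = Σ C(12,k) p^k (1−p)^(12−k) over k:
  k=9: C(12,9)·0.497^9·0.503^3 = 0.051801
  k=10: C(12,10)·0.497^10·0.503^2 = 0.015355
  k=11: C(12,11)·0.497^11·0.503^1 = 0.002758
  k=12: C(12,12)·0.497^12·0.503^0 = 0.000227
Total = 0.070141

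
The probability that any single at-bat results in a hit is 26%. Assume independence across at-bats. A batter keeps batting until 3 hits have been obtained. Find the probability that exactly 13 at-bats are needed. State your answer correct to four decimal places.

Y = trial on which the third success occurs; negative binomial, r=3, p=0.26.
P(Y=13) = C(12,2) · p^3 · (1−p)^10
= 66 · 0.017576 · 0.04924 = 0.057119

0.0571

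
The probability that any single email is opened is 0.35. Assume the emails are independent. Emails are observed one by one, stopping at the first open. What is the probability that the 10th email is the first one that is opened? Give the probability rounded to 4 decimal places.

0.0072

Geometric (trials to first success), p = 0.35.
P(Y = 10) = (1−p)^9 · p = 0.020712 · 0.35 = 0.007249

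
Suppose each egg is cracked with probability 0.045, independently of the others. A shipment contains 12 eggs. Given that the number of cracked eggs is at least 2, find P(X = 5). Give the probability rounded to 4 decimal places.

X ~ Binomial(12, 0.045). Want P(X=5 | X≥2) = P(X=5) / P(X≥2).
P(X=5) = C(12,5)·0.045^5·0.955^7 = 0.000106
P(X≥2) = 1 − 0.575494 − 0.325410 = 0.099096
Ratio = 0.000106 / 0.099096 = 0.001068

0.0011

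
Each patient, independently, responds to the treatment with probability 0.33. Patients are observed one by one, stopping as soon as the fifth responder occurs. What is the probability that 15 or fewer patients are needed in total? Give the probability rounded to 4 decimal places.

0.5852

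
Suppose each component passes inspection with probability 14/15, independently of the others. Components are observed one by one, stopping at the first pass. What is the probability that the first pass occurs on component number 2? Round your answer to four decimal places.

0.0622

Geometric (trials to first success), p = 0.933333.
P(Y = 2) = (1−p)^1 · p = 0.066667 · 0.933333 = 0.062222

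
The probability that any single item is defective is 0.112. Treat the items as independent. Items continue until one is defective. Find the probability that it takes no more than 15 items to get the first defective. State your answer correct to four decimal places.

0.8317

Y = number of items to the first success; geometric, p = 0.112.
P(Y ≤ 15) = 1 − (1−p)^15 = 1 − 0.168343 = 0.831657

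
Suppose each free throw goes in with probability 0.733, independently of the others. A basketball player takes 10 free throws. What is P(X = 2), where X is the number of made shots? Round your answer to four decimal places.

X ~ Binomial(n=10, p=0.733).
P(X=2) = C(10,2) · p^2 · (1−p)^8
= 45 · 0.53729 · 2.5828e-05 = 0.000624

0.0006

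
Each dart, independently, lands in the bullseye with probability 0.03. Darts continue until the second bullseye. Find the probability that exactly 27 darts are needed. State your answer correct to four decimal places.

0.0109

Y = trial on which the second success occurs; negative binomial, r=2, p=0.03.
P(Y=27) = C(26,1) · p^2 · (1−p)^25
= 26 · 0.0009 · 0.46697 = 0.010927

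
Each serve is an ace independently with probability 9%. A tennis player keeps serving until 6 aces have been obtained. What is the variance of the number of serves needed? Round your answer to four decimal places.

674.0741

Y = total serves until the sixth success; negative binomial with r=6, p=0.09.
Var(Y) = r(1−p)/p² = 6·0.91 / 0.09² = 674.074074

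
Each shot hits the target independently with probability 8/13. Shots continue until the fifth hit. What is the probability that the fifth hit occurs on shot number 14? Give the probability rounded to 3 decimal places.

0.012

Y = trial on which the fifth success occurs; negative binomial, r=5, p=0.615385.
P(Y=14) = C(13,4) · p^5 · (1−p)^9
= 715 · 0.088254 · 0.00018418 = 0.01162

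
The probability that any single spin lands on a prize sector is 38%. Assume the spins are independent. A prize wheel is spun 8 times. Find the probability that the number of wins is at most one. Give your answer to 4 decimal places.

0.1289

X ~ Binomial(8, 0.38); P(X ≤ 1) = Σ C(8,k) p^k (1−p)^(8−k) over k:
  k=0: C(8,0)·0.38^0·0.62^8 = 0.021834
  k=1: C(8,1)·0.38^1·0.62^7 = 0.107057
Total = 0.128891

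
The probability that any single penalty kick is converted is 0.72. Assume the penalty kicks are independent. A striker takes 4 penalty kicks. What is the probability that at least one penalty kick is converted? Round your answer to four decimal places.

P(at least one) = 1 − P(none) = 1 − (1 − 0.72)^4
= 1 − 0.006147 = 0.993853

0.9939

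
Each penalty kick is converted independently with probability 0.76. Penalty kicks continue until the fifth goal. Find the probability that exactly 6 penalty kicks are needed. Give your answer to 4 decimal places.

Y = trial on which the fifth success occurs; negative binomial, r=5, p=0.76.
P(Y=6) = C(5,4) · p^5 · (1−p)^1
= 5 · 0.25355 · 0.24 = 0.304263

0.3043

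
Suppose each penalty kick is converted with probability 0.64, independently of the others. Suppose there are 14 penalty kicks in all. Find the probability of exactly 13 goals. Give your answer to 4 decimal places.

0.0152

X ~ Binomial(n=14, p=0.64).
P(X=13) = C(14,13) · p^13 · (1−p)^1
= 14 · 0.0030223 · 0.36 = 0.015232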